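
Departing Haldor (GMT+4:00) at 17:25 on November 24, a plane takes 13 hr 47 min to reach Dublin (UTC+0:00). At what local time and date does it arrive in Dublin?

03:12 on November 25

Convert departure to UTC: 17:25 − 4:00 = 13:25 UTC on Nov 24.
Add 13 hours 47 minutes travel time → 03:12 UTC (Nov 25).
Dublin is UTC+0, so local arrival is the same: 03:12 on Nov 25.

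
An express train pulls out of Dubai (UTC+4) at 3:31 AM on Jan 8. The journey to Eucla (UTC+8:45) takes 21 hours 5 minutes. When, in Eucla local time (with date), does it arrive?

Convert departure to UTC: 3:31 AM − 4:00 = 11:31 PM UTC on Jan 7.
Add 21 hours 5 minutes travel time → 8:36 PM UTC (Jan 8).
Eucla is UTC+8:45, so local arrival = 8:36 PM + 8:45 = 5:21 AM on Jan 9.

5:21 AM on January 9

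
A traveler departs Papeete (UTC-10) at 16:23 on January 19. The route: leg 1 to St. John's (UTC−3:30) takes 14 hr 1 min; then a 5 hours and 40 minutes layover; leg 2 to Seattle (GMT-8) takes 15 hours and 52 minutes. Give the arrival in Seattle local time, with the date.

05:56 on Jan 21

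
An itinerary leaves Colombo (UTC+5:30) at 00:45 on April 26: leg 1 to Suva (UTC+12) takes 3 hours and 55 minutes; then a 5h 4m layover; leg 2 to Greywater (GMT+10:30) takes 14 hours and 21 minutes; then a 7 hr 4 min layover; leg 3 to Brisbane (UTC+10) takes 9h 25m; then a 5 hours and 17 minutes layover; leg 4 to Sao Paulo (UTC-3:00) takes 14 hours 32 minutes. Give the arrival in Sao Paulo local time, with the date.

03:53 on Apr 28

Convert departure to UTC: 00:45 − 5:30 = 19:15 UTC on Apr 25.
Add 3 hours and 55 minutes leg 1 → 23:10 UTC.
Add 5 hours and 4 minutes layover in Suva → 04:14 UTC (Apr 26).
Add 14 hours and 21 minutes leg 2 → 18:35 UTC.
Add 7 hours and 4 minutes layover in Greywater → 01:39 UTC (Apr 27).
Add 9 hours and 25 minutes leg 3 → 11:04 UTC.
Add 5 hours and 17 minutes layover in Brisbane → 16:21 UTC.
Add 14 hours 32 minutes leg 4 → 06:53 UTC (Apr 28).
Sao Paulo is UTC−3:00, so local arrival = 06:53 − 3:00 = 03:53 on Apr 28.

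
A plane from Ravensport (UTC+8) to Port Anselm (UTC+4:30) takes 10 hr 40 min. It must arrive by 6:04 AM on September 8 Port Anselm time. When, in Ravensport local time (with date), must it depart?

10:54 PM on September 7

Target arrival in UTC: 6:04 AM − 4:30 = 1:34 AM on Sep 8.
Subtract 10 hours and 40 minutes → departure 2:54 PM UTC on Sep 7.
Ravensport is UTC+8:00: 2:54 PM + 8:00 = 10:54 PM on Sep 7.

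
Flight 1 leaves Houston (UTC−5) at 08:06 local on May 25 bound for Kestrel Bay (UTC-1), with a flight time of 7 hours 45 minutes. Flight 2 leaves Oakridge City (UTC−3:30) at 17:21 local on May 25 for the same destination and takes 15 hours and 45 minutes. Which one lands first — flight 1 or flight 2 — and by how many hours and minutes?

the first, by 15 hours 45 minutes

Flight 1 in UTC: 08:06 + 5:00 = 13:06 on May 25.
+7 hours and 45 minutes → arrive 20:51 UTC on May 25.
Flight 2 in UTC: 17:21 + 3:30 = 20:51 on May 25.
+15 hours and 45 minutes → arrive 12:36 UTC on May 26.
Flight 1 lands earlier by 15 hours 45 minutes.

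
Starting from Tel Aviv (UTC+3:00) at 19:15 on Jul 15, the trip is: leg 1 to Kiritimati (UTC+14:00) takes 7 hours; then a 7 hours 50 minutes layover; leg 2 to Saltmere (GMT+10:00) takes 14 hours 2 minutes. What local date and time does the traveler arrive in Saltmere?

07:07 on Jul 17

Convert departure to UTC: 19:15 − 3:00 = 16:15 UTC on Jul 15.
Add 7 hours leg 1 → 23:15 UTC.
Add 7 hours 50 minutes layover in Kiritimati → 07:05 UTC (Jul 16).
Add 14 hours 2 minutes leg 2 → 21:07 UTC.
Saltmere is UTC+10:00, so local arrival = 21:07 + 10:00 = 07:07 on Jul 17.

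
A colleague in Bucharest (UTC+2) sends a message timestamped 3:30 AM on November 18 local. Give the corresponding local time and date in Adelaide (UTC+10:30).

In UTC: 3:30 AM − 2:00 = 1:30 AM on Nov 18.
Adelaide is UTC+10:30: 1:30 AM + 10:30 = 12:00 PM on Nov 18.

12:00 PM on Nov 18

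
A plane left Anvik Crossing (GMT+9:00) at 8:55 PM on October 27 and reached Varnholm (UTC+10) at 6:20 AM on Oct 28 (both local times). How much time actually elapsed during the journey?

8 hours 25 minutes

Varnholm is 1:00 ahead of Anvik Crossing.
Clock-face elapsed time (ignoring zones) is 9 hours 25 minutes.
Actual elapsed = 9 hours 25 minutes − 1:00 = 8 hours 25 minutes.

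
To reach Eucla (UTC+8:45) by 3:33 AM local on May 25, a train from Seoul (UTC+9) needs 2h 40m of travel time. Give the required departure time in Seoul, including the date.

1:08 AM on May 25

Target arrival in UTC: 3:33 AM − 8:45 = 6:48 PM on May 24.
Subtract 2 hours 40 minutes → departure 4:08 PM UTC on May 24.
Seoul is UTC+9:00: 4:08 PM + 9:00 = 1:08 AM on May 25.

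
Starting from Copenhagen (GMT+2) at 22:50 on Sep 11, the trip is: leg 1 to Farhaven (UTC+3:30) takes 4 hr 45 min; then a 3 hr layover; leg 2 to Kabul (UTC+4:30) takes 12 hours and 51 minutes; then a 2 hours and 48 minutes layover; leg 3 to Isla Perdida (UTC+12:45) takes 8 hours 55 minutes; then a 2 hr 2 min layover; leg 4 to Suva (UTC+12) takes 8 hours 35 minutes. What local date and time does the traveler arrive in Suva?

Convert departure to UTC: 22:50 − 2:00 = 20:50 UTC on Sep 11.
Add 4 hours and 45 minutes leg 1 → 01:35 UTC (Sep 12).
Add 3 hours layover in Farhaven → 04:35 UTC.
Add 12 hours and 51 minutes leg 2 → 17:26 UTC.
Add 2 hours and 48 minutes layover in Kabul → 20:14 UTC.
Add 8 hours and 55 minutes leg 3 → 05:09 UTC (Sep 13).
Add 2 hours 2 minutes layover in Isla Perdida → 07:11 UTC.
Add 8 hours 35 minutes leg 4 → 15:46 UTC.
Suva is UTC+12:00, so local arrival = 15:46 + 12:00 = 03:46 on Sep 14.

03:46 on Sep 14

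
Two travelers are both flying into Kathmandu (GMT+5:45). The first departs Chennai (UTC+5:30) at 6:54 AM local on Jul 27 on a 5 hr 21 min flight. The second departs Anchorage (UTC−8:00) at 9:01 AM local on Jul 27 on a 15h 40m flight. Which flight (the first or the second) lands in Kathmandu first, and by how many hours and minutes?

the first, by 25 hours 56 minutes

Flight 1 in UTC: 6:54 AM − 5:30 = 1:24 AM on Jul 27.
+5 hours 21 minutes → arrive 6:45 AM UTC on Jul 27.
Flight 2 in UTC: 9:01 AM + 8:00 = 5:01 PM on Jul 27.
+15 hours 40 minutes → arrive 8:41 AM UTC on Jul 28.
Flight 1 lands earlier by 25 hours 56 minutes.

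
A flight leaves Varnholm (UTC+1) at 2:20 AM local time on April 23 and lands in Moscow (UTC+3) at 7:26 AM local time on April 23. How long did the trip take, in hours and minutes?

3 hours 6 minutes

Departure in UTC: 2:20 AM − 1:00 = 1:20 AM on Apr 23.
Arrival in UTC: 7:26 AM − 3:00 = 4:26 AM on Apr 23.
Elapsed = 4:26 AM − 1:20 AM = 3 hours 6 minutes.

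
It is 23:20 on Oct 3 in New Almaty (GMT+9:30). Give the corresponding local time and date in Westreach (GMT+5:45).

19:35 on Oct 3

Westreach is 3:45 behind New Almaty.
Shift by the zone difference: 23:20 − 3:45 = 19:35 on Oct 3 in Westreach.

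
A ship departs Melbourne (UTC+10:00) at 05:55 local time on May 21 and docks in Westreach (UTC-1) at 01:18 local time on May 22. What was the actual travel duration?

Westreach is 11:00 behind Melbourne.
Clock-face elapsed time (ignoring zones) is 19 hours 23 minutes.
Actual elapsed = 19 hours 23 minutes + 11:00 = 30 hours 23 minutes.

30 hours 23 minutes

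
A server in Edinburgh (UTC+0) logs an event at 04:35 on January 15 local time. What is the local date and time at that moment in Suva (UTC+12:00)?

16:35 on January 15

Edinburgh is UTC+0 so that is 04:35 UTC.
Suva is UTC+12:00: 04:35 + 12:00 = 16:35 on Jan 15.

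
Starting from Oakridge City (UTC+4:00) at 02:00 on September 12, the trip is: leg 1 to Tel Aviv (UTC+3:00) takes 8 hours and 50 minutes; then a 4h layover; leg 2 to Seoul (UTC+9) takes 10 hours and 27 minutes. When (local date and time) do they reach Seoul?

Convert departure to UTC: 02:00 − 4:00 = 22:00 UTC on Sep 11.
Add 8 hours and 50 minutes leg 1 → 06:50 UTC (Sep 12).
Add 4 hours layover in Tel Aviv → 10:50 UTC.
Add 10 hours and 27 minutes leg 2 → 21:17 UTC.
Seoul is UTC+9:00, so local arrival = 21:17 + 9:00 = 06:17 on Sep 13.

06:17 on Sep 13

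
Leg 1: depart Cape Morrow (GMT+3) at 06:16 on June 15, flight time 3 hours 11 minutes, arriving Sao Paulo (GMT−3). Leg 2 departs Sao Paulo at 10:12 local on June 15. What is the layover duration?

Convert departure to UTC: 06:16 − 3:00 = 03:16 UTC on Jun 15.
Add 3 hours and 11 minutes flight time → 06:27 UTC.
Sao Paulo is UTC−3:00, so local arrival = 06:27 − 3:00 = 03:27 on Jun 15.
Layover = 10:12 − 03:27 = 6 hours 45 minutes.

6 hours 45 minutes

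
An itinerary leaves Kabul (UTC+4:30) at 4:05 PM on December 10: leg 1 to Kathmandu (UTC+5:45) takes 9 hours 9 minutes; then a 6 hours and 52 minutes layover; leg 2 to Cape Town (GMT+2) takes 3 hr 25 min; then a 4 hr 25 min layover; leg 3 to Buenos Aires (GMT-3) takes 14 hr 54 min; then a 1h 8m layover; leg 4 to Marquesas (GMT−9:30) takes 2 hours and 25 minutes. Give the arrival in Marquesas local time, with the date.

Convert departure to UTC: 4:05 PM − 4:30 = 11:35 AM UTC on Dec 10.
Add 9 hours and 9 minutes leg 1 → 8:44 PM UTC.
Add 6 hours 52 minutes layover in Kathmandu → 3:36 AM UTC (Dec 11).
Add 3 hours 25 minutes leg 2 → 7:01 AM UTC.
Add 4 hours 25 minutes layover in Cape Town → 11:26 AM UTC.
Add 14 hours 54 minutes leg 3 → 2:20 AM UTC (Dec 12).
Add 1 hour and 8 minutes layover in Buenos Aires → 3:28 AM UTC.
Add 2 hours and 25 minutes leg 4 → 5:53 AM UTC.
Marquesas is UTC−9:30, so local arrival = 5:53 AM − 9:30 = 8:23 PM on Dec 11.

8:23 PM on Dec 11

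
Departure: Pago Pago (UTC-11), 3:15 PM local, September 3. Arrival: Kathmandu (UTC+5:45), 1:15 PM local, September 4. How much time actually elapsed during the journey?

5 hours 15 minutes

Departure in UTC: 3:15 PM + 11:00 = 2:15 AM on Sep 4.
Arrival in UTC: 1:15 PM − 5:45 = 7:30 AM on Sep 4.
Elapsed = 7:30 AM − 2:15 AM = 5 hours 15 minutes.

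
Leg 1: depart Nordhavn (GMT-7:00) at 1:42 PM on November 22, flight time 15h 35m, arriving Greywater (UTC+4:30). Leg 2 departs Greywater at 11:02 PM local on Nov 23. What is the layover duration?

6 hours 15 minutes

Convert departure to UTC: 1:42 PM + 7:00 = 8:42 PM UTC on Nov 22.
Add 15 hours 35 minutes flight time → 12:17 PM UTC (Nov 23).
Greywater is UTC+4:30, so local arrival = 12:17 PM + 4:30 = 4:47 PM on Nov 23.
Layover = 11:02 PM − 4:47 PM = 6 hours 15 minutes.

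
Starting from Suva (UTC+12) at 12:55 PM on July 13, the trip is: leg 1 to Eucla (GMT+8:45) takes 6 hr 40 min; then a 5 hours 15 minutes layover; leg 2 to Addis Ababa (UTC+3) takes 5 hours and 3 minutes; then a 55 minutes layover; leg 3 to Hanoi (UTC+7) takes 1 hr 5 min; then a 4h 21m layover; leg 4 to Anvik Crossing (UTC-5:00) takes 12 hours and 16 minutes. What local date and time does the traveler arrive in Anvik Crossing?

Convert departure to UTC: 12:55 PM − 12:00 = 12:55 AM UTC on Jul 13.
Add 6 hours and 40 minutes leg 1 → 7:35 AM UTC.
Add 5 hours 15 minutes layover in Eucla → 12:50 PM UTC.
Add 5 hours 3 minutes leg 2 → 5:53 PM UTC.
Add 55 minutes layover in Addis Ababa → 6:48 PM UTC.
Add 1 hour and 5 minutes leg 3 → 7:53 PM UTC.
Add 4 hours 21 minutes layover in Hanoi → 12:14 AM UTC (Jul 14).
Add 12 hours 16 minutes leg 4 → 12:30 PM UTC.
Anvik Crossing is UTC−5:00, so local arrival = 12:30 PM − 5:00 = 7:30 AM on Jul 14.

7:30 AM on July 14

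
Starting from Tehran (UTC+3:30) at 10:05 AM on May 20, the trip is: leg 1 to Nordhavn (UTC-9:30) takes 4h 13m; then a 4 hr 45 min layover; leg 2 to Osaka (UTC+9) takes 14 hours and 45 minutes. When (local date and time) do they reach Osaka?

Convert departure to UTC: 10:05 AM − 3:30 = 6:35 AM UTC on May 20.
Add 4 hours 13 minutes leg 1 → 10:48 AM UTC.
Add 4 hours 45 minutes layover in Nordhavn → 3:33 PM UTC.
Add 14 hours and 45 minutes leg 2 → 6:18 AM UTC (May 21).
Osaka is UTC+9:00, so local arrival = 6:18 AM + 9:00 = 3:18 PM on May 21.

3:18 PM on May 21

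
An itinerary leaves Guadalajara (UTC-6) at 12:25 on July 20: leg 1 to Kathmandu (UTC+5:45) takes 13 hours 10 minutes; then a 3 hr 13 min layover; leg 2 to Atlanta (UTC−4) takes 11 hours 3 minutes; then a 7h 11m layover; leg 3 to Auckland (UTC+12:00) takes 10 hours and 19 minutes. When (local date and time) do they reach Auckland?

03:21 on July 23

Convert departure to UTC: 12:25 + 6:00 = 18:25 UTC on Jul 20.
Add 13 hours and 10 minutes leg 1 → 07:35 UTC (Jul 21).
Add 3 hours and 13 minutes layover in Kathmandu → 10:48 UTC.
Add 11 hours and 3 minutes leg 2 → 21:51 UTC.
Add 7 hours and 11 minutes layover in Atlanta → 05:02 UTC (Jul 22).
Add 10 hours and 19 minutes leg 3 → 15:21 UTC.
Auckland is UTC+12:00, so local arrival = 15:21 + 12:00 = 03:21 on Jul 23.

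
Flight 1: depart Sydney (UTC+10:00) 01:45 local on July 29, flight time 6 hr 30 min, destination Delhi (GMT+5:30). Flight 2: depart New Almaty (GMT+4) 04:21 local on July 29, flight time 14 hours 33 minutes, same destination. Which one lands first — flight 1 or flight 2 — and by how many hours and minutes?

Flight 1 in UTC: 01:45 − 10:00 = 15:45 on Jul 28.
+6 hours 30 minutes → arrive 22:15 UTC on Jul 28.
Flight 2 in UTC: 04:21 − 4:00 = 00:21 on Jul 29.
+14 hours 33 minutes → arrive 14:54 UTC on Jul 29.
Flight 1 lands earlier by 16 hours 39 minutes.

the first, by 16 hours 39 minutes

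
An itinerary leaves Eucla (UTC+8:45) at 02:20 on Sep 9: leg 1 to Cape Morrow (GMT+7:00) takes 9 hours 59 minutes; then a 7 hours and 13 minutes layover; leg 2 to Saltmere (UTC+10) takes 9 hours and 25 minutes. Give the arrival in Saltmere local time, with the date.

Convert departure to UTC: 02:20 − 8:45 = 17:35 UTC on Sep 8.
Add 9 hours 59 minutes leg 1 → 03:34 UTC (Sep 9).
Add 7 hours 13 minutes layover in Cape Morrow → 10:47 UTC.
Add 9 hours and 25 minutes leg 2 → 20:12 UTC.
Saltmere is UTC+10:00, so local arrival = 20:12 + 10:00 = 06:12 on Sep 10.

06:12 on September 10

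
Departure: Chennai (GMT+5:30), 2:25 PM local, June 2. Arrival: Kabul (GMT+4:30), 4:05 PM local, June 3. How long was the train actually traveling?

Departure in UTC: 2:25 PM − 5:30 = 8:55 AM on Jun 2.
Arrival in UTC: 4:05 PM − 4:30 = 11:35 AM on Jun 3.
Elapsed = 11:35 AM − 8:55 AM (+1 day) = 26 hours 40 minutes.

26 hours 40 minutes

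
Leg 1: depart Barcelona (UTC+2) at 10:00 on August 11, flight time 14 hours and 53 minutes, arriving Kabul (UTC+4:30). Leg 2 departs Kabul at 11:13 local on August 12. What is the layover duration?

7 hours 50 minutes

Convert departure to UTC: 10:00 − 2:00 = 08:00 UTC on Aug 11.
Add 14 hours and 53 minutes flight time → 22:53 UTC.
Kabul is UTC+4:30, so local arrival = 22:53 + 4:30 = 03:23 on Aug 12.
Layover = 11:13 − 03:23 = 7 hours 50 minutes.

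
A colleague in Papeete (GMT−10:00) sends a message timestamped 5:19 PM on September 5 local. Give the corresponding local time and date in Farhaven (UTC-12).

3:19 PM on September 5

Farhaven is 2:00 behind Papeete.
Shift by the zone difference: 5:19 PM − 2:00 = 3:19 PM on Sep 5 in Farhaven.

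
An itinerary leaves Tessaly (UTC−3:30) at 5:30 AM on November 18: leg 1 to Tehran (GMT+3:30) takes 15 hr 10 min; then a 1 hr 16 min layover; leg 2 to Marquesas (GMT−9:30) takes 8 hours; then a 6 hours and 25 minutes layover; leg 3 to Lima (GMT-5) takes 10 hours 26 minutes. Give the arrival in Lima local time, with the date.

Convert departure to UTC: 5:30 AM + 3:30 = 9:00 AM UTC on Nov 18.
Add 15 hours and 10 minutes leg 1 → 12:10 AM UTC (Nov 19).
Add 1 hour 16 minutes layover in Tehran → 1:26 AM UTC.
Add 8 hours leg 2 → 9:26 AM UTC.
Add 6 hours and 25 minutes layover in Marquesas → 3:51 PM UTC.
Add 10 hours and 26 minutes leg 3 → 2:17 AM UTC (Nov 20).
Lima is UTC−5:00, so local arrival = 2:17 AM − 5:00 = 9:17 PM on Nov 19.

9:17 PM on November 19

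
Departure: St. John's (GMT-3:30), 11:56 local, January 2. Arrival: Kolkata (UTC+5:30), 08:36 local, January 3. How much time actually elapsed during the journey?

Kolkata is 9:00 ahead of St. John's.
Clock-face elapsed time (ignoring zones) is 20 hours 40 minutes.
Actual elapsed = 20 hours 40 minutes − 9:00 = 11 hours 40 minutes.

11 hours 40 minutes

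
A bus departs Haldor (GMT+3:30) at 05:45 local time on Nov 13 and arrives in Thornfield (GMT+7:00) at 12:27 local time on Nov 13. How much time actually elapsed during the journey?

3 hours 12 minutes

Departure in UTC: 05:45 − 3:30 = 02:15 on Nov 13.
Arrival in UTC: 12:27 − 7:00 = 05:27 on Nov 13.
Elapsed = 05:27 − 02:15 = 3 hours 12 minutes.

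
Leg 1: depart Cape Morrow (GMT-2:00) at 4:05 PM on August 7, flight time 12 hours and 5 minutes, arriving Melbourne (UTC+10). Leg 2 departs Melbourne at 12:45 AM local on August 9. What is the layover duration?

8 hours 35 minutes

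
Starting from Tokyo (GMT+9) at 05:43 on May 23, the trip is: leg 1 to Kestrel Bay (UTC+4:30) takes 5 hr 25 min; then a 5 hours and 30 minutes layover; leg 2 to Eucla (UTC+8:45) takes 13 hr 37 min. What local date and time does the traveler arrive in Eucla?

06:00 on May 24

Convert departure to UTC: 05:43 − 9:00 = 20:43 UTC on May 22.
Add 5 hours 25 minutes leg 1 → 02:08 UTC (May 23).
Add 5 hours and 30 minutes layover in Kestrel Bay → 07:38 UTC.
Add 13 hours and 37 minutes leg 2 → 21:15 UTC.
Eucla is UTC+8:45, so local arrival = 21:15 + 8:45 = 06:00 on May 24.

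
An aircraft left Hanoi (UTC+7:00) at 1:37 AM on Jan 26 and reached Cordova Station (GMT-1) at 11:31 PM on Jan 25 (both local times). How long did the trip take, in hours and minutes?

5 hours 54 minutes

Cordova Station is 8:00 behind Hanoi.
Clock-face elapsed time (ignoring zones) is −2 hours 6 minutes.
Actual elapsed = −2 hours 6 minutes + 8:00 = 5 hours 54 minutes.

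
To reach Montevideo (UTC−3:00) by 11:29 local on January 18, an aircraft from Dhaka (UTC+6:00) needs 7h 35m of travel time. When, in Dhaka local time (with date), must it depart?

12:54 on January 18

Target arrival in UTC: 11:29 + 3:00 = 14:29 on Jan 18.
Subtract 7 hours 35 minutes → departure 06:54 UTC on Jan 18.
Dhaka is UTC+6:00: 06:54 + 6:00 = 12:54 on Jan 18.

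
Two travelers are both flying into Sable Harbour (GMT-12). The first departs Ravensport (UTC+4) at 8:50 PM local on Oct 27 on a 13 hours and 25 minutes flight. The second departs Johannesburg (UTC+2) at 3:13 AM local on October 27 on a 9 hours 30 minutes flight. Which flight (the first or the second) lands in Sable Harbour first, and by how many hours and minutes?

the second, by 19 hours 32 minutes

Flight 1 in UTC: 8:50 PM − 4:00 = 4:50 PM on Oct 27.
+13 hours and 25 minutes → arrive 6:15 AM UTC on Oct 28.
Flight 2 in UTC: 3:13 AM − 2:00 = 1:13 AM on Oct 27.
+9 hours 30 minutes → arrive 10:43 AM UTC on Oct 27.
Flight 2 lands earlier by 19 hours 32 minutes.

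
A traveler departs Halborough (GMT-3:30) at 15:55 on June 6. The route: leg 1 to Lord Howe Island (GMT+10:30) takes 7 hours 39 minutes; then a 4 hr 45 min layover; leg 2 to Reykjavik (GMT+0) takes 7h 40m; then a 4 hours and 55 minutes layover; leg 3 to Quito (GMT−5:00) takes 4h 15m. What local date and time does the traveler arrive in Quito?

Convert departure to UTC: 15:55 + 3:30 = 19:25 UTC on Jun 6.
Add 7 hours 39 minutes leg 1 → 03:04 UTC (Jun 7).
Add 4 hours 45 minutes layover in Lord Howe Island → 07:49 UTC.
Add 7 hours and 40 minutes leg 2 → 15:29 UTC.
Add 4 hours 55 minutes layover in Reykjavik → 20:24 UTC.
Add 4 hours 15 minutes leg 3 → 00:39 UTC (Jun 8).
Quito is UTC−5:00, so local arrival = 00:39 − 5:00 = 19:39 on Jun 7.

19:39 on June 7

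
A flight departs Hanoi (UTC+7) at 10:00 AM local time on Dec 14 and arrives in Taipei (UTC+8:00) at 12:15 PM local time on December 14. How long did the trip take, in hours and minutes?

Taipei is 1:00 ahead of Hanoi.
Clock-face elapsed time (ignoring zones) is 2 hours 15 minutes.
Actual elapsed = 2 hours 15 minutes − 1:00 = 1 hour 15 minutes.

1 hour 15 minutes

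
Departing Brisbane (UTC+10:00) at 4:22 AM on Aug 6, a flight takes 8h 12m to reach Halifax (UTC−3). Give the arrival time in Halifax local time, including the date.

Convert departure to UTC: 4:22 AM − 10:00 = 6:22 PM UTC on Aug 5.
Add 8 hours 12 minutes travel time → 2:34 AM UTC (Aug 6).
Halifax is UTC−3:00, so local arrival = 2:34 AM − 3:00 = 11:34 PM on Aug 5.

11:34 PM on Aug 5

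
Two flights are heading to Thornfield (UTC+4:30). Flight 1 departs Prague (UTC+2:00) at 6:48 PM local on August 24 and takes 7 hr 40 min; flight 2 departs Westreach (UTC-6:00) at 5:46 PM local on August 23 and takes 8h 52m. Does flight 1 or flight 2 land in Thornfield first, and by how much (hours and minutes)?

Flight 1 in UTC: 6:48 PM − 2:00 = 4:48 PM on Aug 24.
+7 hours 40 minutes → arrive 12:28 AM UTC on Aug 25.
Flight 2 in UTC: 5:46 PM + 6:00 = 11:46 PM on Aug 23.
+8 hours 52 minutes → arrive 8:38 AM UTC on Aug 24.
Flight 2 lands earlier by 15 hours 50 minutes.

the second, by 15 hours 50 minutes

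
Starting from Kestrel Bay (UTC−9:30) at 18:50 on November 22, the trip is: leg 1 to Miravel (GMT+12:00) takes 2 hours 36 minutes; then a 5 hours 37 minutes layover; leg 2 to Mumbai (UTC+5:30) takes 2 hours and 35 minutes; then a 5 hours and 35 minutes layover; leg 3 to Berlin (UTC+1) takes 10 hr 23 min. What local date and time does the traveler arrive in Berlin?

Convert departure to UTC: 18:50 + 9:30 = 04:20 UTC on Nov 23.
Add 2 hours and 36 minutes leg 1 → 06:56 UTC.
Add 5 hours 37 minutes layover in Miravel → 12:33 UTC.
Add 2 hours and 35 minutes leg 2 → 15:08 UTC.
Add 5 hours 35 minutes layover in Mumbai → 20:43 UTC.
Add 10 hours 23 minutes leg 3 → 07:06 UTC (Nov 24).
Berlin is UTC+1:00, so local arrival = 07:06 + 1:00 = 08:06 on Nov 24.

08:06 on Nov 24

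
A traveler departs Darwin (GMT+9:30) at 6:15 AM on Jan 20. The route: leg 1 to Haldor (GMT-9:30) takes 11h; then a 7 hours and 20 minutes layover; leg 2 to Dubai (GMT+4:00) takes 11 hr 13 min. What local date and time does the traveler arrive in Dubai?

6:18 AM on January 21

Convert departure to UTC: 6:15 AM − 9:30 = 8:45 PM UTC on Jan 19.
Add 11 hours leg 1 → 7:45 AM UTC (Jan 20).
Add 7 hours 20 minutes layover in Haldor → 3:05 PM UTC.
Add 11 hours 13 minutes leg 2 → 2:18 AM UTC (Jan 21).
Dubai is UTC+4:00, so local arrival = 2:18 AM + 4:00 = 6:18 AM on Jan 21.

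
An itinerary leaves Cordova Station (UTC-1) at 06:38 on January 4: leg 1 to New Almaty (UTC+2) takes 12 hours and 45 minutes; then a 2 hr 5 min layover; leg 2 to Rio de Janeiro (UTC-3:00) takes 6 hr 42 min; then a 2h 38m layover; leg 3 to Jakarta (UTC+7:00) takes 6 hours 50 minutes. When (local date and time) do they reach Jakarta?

Convert departure to UTC: 06:38 + 1:00 = 07:38 UTC on Jan 4.
Add 12 hours 45 minutes leg 1 → 20:23 UTC.
Add 2 hours and 5 minutes layover in New Almaty → 22:28 UTC.
Add 6 hours and 42 minutes leg 2 → 05:10 UTC (Jan 5).
Add 2 hours 38 minutes layover in Rio de Janeiro → 07:48 UTC.
Add 6 hours and 50 minutes leg 3 → 14:38 UTC.
Jakarta is UTC+7:00, so local arrival = 14:38 + 7:00 = 21:38 on Jan 5.

21:38 on January 5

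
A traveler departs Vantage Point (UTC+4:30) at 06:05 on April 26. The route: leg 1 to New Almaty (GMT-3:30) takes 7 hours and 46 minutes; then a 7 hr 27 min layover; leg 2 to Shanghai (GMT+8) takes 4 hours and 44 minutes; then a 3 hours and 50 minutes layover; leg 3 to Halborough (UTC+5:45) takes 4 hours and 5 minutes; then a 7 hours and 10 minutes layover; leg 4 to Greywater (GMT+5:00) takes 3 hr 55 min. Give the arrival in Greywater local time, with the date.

21:32 on April 27

Convert departure to UTC: 06:05 − 4:30 = 01:35 UTC on Apr 26.
Add 7 hours and 46 minutes leg 1 → 09:21 UTC.
Add 7 hours and 27 minutes layover in New Almaty → 16:48 UTC.
Add 4 hours 44 minutes leg 2 → 21:32 UTC.
Add 3 hours 50 minutes layover in Shanghai → 01:22 UTC (Apr 27).
Add 4 hours and 5 minutes leg 3 → 05:27 UTC.
Add 7 hours and 10 minutes layover in Halborough → 12:37 UTC.
Add 3 hours and 55 minutes leg 4 → 16:32 UTC.
Greywater is UTC+5:00, so local arrival = 16:32 + 5:00 = 21:32 on Apr 27.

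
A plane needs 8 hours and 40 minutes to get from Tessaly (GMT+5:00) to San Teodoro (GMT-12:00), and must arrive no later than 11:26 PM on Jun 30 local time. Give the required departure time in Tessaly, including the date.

Target arrival in UTC: 11:26 PM + 12:00 = 11:26 AM on Jul 1.
Subtract 8 hours and 40 minutes → departure 2:46 AM UTC on Jul 1.
Tessaly is UTC+5:00: 2:46 AM + 5:00 = 7:46 AM on Jul 1.

7:46 AM on July 1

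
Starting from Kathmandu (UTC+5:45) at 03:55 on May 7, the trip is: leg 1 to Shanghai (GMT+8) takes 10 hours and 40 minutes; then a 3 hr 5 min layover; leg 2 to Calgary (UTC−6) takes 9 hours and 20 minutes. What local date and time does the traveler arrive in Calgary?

15:15 on May 7

Convert departure to UTC: 03:55 − 5:45 = 22:10 UTC on May 6.
Add 10 hours 40 minutes leg 1 → 08:50 UTC (May 7).
Add 3 hours 5 minutes layover in Shanghai → 11:55 UTC.
Add 9 hours 20 minutes leg 2 → 21:15 UTC.
Calgary is UTC−6:00, so local arrival = 21:15 − 6:00 = 15:15 on May 7.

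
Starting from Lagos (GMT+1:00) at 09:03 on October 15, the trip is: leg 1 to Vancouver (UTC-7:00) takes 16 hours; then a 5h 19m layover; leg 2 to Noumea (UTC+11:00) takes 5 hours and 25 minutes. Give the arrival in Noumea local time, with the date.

21:47 on October 16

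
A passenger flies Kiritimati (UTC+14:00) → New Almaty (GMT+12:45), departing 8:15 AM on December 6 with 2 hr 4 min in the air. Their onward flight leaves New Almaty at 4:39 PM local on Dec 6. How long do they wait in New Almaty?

7 hours 35 minutes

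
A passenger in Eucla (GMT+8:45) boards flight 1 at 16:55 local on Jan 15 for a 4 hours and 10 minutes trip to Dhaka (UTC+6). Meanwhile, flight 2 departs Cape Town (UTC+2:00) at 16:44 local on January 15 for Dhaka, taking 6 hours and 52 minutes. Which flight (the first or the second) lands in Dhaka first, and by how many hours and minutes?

the first, by 9 hours 16 minutes

Flight 1 in UTC: 16:55 − 8:45 = 08:10 on Jan 15.
+4 hours 10 minutes → arrive 12:20 UTC on Jan 15.
Flight 2 in UTC: 16:44 − 2:00 = 14:44 on Jan 15.
+6 hours and 52 minutes → arrive 21:36 UTC on Jan 15.
Flight 1 lands earlier by 9 hours 16 minutes.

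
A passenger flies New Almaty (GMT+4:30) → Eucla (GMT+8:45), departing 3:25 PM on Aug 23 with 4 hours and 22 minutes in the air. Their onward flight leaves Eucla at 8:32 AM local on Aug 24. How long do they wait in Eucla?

Convert departure to UTC: 3:25 PM − 4:30 = 10:55 AM UTC on Aug 23.
Add 4 hours 22 minutes flight time → 3:17 PM UTC.
Eucla is UTC+8:45, so local arrival = 3:17 PM + 8:45 = 12:02 AM on Aug 24.
Layover = 8:32 AM − 12:02 AM = 8 hours 30 minutes.

8 hours 30 minutes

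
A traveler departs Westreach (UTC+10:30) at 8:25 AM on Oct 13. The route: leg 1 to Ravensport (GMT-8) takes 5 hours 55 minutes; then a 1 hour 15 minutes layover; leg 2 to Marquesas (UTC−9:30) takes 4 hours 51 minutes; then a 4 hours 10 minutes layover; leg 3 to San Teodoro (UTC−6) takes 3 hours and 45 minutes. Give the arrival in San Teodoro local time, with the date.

Convert departure to UTC: 8:25 AM − 10:30 = 9:55 PM UTC on Oct 12.
Add 5 hours and 55 minutes leg 1 → 3:50 AM UTC (Oct 13).
Add 1 hour and 15 minutes layover in Ravensport → 5:05 AM UTC.
Add 4 hours 51 minutes leg 2 → 9:56 AM UTC.
Add 4 hours and 10 minutes layover in Marquesas → 2:06 PM UTC.
Add 3 hours 45 minutes leg 3 → 5:51 PM UTC.
San Teodoro is UTC−6:00, so local arrival = 5:51 PM − 6:00 = 11:51 AM on Oct 13.

11:51 AM on Oct 13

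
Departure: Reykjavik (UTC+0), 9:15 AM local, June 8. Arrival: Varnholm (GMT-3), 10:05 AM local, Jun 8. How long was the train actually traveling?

Departure is already UTC: 9:15 AM on Jun 8.
Arrival in UTC: 10:05 AM + 3:00 = 1:05 PM on Jun 8.
Elapsed = 1:05 PM − 9:15 AM = 3 hours 50 minutes.

3 hours 50 minutes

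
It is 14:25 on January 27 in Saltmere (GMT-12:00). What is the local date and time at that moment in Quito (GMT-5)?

Quito is 7:00 ahead of Saltmere.
Shift by the zone difference: 14:25 + 7:00 = 21:25 on Jan 27 in Quito.

21:25 on Jan 27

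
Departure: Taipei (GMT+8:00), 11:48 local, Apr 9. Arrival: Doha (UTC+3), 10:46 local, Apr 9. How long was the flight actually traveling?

Departure in UTC: 11:48 − 8:00 = 03:48 on Apr 9.
Arrival in UTC: 10:46 − 3:00 = 07:46 on Apr 9.
Elapsed = 07:46 − 03:48 = 3 hours 58 minutes.

3 hours 58 minutes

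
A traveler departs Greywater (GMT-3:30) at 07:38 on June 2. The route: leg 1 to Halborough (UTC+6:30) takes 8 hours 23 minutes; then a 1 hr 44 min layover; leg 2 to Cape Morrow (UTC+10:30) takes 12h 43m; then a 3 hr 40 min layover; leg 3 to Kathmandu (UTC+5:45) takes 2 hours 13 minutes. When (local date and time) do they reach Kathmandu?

Convert departure to UTC: 07:38 + 3:30 = 11:08 UTC on Jun 2.
Add 8 hours 23 minutes leg 1 → 19:31 UTC.
Add 1 hour and 44 minutes layover in Halborough → 21:15 UTC.
Add 12 hours and 43 minutes leg 2 → 09:58 UTC (Jun 3).
Add 3 hours and 40 minutes layover in Cape Morrow → 13:38 UTC.
Add 2 hours and 13 minutes leg 3 → 15:51 UTC.
Kathmandu is UTC+5:45, so local arrival = 15:51 + 5:45 = 21:36 on Jun 3.

21:36 on Jun 3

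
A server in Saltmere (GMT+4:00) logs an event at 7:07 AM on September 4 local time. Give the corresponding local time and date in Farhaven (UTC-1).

Farhaven is 5:00 behind Saltmere.
Shift by the zone difference: 7:07 AM − 5:00 = 2:07 AM on Sep 4 in Farhaven.

2:07 AM on September 4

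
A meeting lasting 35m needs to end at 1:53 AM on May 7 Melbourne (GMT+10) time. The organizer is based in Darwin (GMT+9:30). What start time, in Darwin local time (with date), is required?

Target end time in UTC: 1:53 AM − 10:00 = 3:53 PM on May 6.
Subtract 35 minutes → start 3:18 PM UTC on May 6.
Darwin is UTC+9:30: 3:18 PM + 9:30 = 12:48 AM on May 7.

12:48 AM on May 7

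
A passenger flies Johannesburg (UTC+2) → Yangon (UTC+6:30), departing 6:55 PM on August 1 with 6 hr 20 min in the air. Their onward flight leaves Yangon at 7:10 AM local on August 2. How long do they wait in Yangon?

Convert departure to UTC: 6:55 PM − 2:00 = 4:55 PM UTC on Aug 1.
Add 6 hours and 20 minutes flight time → 11:15 PM UTC.
Yangon is UTC+6:30, so local arrival = 11:15 PM + 6:30 = 5:45 AM on Aug 2.
Layover = 7:10 AM − 5:45 AM = 1 hour 25 minutes.

1 hour 25 minutes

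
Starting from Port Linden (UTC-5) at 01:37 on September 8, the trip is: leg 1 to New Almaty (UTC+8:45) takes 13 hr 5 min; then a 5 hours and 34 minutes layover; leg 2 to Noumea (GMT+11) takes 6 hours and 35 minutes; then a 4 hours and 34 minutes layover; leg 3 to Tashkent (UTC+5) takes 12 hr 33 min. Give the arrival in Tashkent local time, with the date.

05:58 on Sep 10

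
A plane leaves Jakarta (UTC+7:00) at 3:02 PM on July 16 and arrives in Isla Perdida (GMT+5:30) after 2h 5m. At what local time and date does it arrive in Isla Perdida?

Convert departure to UTC: 3:02 PM − 7:00 = 8:02 AM UTC on Jul 16.
Add 2 hours and 5 minutes travel time → 10:07 AM UTC.
Isla Perdida is UTC+5:30, so local arrival = 10:07 AM + 5:30 = 3:37 PM on Jul 16.

3:37 PM on July 16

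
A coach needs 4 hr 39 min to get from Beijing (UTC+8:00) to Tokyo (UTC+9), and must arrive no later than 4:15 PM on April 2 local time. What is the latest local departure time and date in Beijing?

Target arrival in UTC: 4:15 PM − 9:00 = 7:15 AM on Apr 2.
Subtract 4 hours 39 minutes → departure 2:36 AM UTC on Apr 2.
Beijing is UTC+8:00: 2:36 AM + 8:00 = 10:36 AM on Apr 2.

10:36 AM on April 2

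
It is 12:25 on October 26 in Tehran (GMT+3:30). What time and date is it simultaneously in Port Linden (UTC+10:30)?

19:25 on October 26

In UTC: 12:25 − 3:30 = 08:55 on Oct 26.
Port Linden is UTC+10:30: 08:55 + 10:30 = 19:25 on Oct 26.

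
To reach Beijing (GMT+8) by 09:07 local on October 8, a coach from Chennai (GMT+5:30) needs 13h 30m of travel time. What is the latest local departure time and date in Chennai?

17:07 on October 7

Target arrival in UTC: 09:07 − 8:00 = 01:07 on Oct 8.
Subtract 13 hours 30 minutes → departure 11:37 UTC on Oct 7.
Chennai is UTC+5:30: 11:37 + 5:30 = 17:07 on Oct 7.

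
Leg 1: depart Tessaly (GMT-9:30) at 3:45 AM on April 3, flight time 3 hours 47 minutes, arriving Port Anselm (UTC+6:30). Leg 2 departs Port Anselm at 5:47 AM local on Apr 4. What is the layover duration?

6 hours 15 minutes

Convert departure to UTC: 3:45 AM + 9:30 = 1:15 PM UTC on Apr 3.
Add 3 hours and 47 minutes flight time → 5:02 PM UTC.
Port Anselm is UTC+6:30, so local arrival = 5:02 PM + 6:30 = 11:32 PM on Apr 3.
Layover = 5:47 AM − 11:32 PM (+1 day) = 6 hours 15 minutes.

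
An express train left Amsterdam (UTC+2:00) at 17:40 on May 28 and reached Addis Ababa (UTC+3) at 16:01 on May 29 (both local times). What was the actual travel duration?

21 hours 21 minutes

Departure in UTC: 17:40 − 2:00 = 15:40 on May 28.
Arrival in UTC: 16:01 − 3:00 = 13:01 on May 29.
Elapsed = 13:01 − 15:40 (+1 day) = 21 hours 21 minutes.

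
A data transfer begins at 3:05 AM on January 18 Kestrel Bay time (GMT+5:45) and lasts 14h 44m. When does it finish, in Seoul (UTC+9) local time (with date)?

Seoul is 3:15 ahead of Kestrel Bay.
After 14 hours 44 minutes it is 5:49 PM in Kestrel Bay.
Shift by the zone difference: 5:49 PM + 3:15 = 9:04 PM on Jan 18 in Seoul.

9:04 PM on January 18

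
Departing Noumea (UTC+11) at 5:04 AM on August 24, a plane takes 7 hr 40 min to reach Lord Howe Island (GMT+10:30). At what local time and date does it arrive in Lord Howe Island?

Convert departure to UTC: 5:04 AM − 11:00 = 6:04 PM UTC on Aug 23.
Add 7 hours and 40 minutes travel time → 1:44 AM UTC (Aug 24).
Lord Howe Island is UTC+10:30, so local arrival = 1:44 AM + 10:30 = 12:14 PM on Aug 24.

12:14 PM on August 24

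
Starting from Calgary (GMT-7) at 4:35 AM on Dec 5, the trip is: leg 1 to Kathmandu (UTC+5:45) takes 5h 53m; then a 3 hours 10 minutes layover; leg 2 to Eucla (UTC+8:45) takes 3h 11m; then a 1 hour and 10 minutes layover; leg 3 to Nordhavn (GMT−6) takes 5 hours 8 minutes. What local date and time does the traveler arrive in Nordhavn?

12:07 AM on Dec 6

Convert departure to UTC: 4:35 AM + 7:00 = 11:35 AM UTC on Dec 5.
Add 5 hours 53 minutes leg 1 → 5:28 PM UTC.
Add 3 hours 10 minutes layover in Kathmandu → 8:38 PM UTC.
Add 3 hours 11 minutes leg 2 → 11:49 PM UTC.
Add 1 hour 10 minutes layover in Eucla → 12:59 AM UTC (Dec 6).
Add 5 hours 8 minutes leg 3 → 6:07 AM UTC.
Nordhavn is UTC−6:00, so local arrival = 6:07 AM − 6:00 = 12:07 AM on Dec 6.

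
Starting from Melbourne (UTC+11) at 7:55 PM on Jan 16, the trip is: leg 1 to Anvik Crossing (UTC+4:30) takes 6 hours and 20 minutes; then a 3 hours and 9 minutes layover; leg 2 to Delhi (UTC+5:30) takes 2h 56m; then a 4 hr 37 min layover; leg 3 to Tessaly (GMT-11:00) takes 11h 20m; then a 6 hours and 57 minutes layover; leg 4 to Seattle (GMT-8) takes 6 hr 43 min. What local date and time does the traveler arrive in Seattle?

6:57 PM on Jan 17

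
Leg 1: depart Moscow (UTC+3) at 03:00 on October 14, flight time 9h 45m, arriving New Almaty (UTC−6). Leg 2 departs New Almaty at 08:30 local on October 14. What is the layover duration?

4 hours 45 minutes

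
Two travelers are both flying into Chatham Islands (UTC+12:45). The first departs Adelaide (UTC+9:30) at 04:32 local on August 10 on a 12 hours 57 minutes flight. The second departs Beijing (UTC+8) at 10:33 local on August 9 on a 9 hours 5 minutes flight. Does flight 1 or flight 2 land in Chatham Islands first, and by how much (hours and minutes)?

Flight 1 in UTC: 04:32 − 9:30 = 19:02 on Aug 9.
+12 hours and 57 minutes → arrive 07:59 UTC on Aug 10.
Flight 2 in UTC: 10:33 − 8:00 = 02:33 on Aug 9.
+9 hours 5 minutes → arrive 11:38 UTC on Aug 9.
Flight 2 lands earlier by 20 hours 21 minutes.

the second, by 20 hours 21 minutes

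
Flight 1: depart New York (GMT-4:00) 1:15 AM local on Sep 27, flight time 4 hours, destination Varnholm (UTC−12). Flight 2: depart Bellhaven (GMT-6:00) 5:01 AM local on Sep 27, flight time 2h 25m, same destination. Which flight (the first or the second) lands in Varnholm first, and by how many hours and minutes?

the first, by 4 hours 11 minutes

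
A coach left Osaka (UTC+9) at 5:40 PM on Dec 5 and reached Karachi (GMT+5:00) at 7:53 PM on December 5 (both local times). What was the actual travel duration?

Karachi is 4:00 behind Osaka.
Clock-face elapsed time (ignoring zones) is 2 hours 13 minutes.
Actual elapsed = 2 hours 13 minutes + 4:00 = 6 hours 13 minutes.

6 hours 13 minutes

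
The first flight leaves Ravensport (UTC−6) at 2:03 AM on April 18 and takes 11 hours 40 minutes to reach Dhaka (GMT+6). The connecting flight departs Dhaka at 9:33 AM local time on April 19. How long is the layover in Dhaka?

7 hours 50 minutes

Convert departure to UTC: 2:03 AM + 6:00 = 8:03 AM UTC on Apr 18.
Add 11 hours and 40 minutes flight time → 7:43 PM UTC.
Dhaka is UTC+6:00, so local arrival = 7:43 PM + 6:00 = 1:43 AM on Apr 19.
Layover = 9:33 AM − 1:43 AM = 7 hours 50 minutes.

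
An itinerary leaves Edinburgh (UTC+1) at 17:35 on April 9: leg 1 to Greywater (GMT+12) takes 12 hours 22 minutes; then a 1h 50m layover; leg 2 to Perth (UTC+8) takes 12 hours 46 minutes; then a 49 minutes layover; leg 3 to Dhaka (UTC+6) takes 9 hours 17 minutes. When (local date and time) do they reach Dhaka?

11:39 on April 11

Convert departure to UTC: 17:35 − 1:00 = 16:35 UTC on Apr 9.
Add 12 hours 22 minutes leg 1 → 04:57 UTC (Apr 10).
Add 1 hour and 50 minutes layover in Greywater → 06:47 UTC.
Add 12 hours and 46 minutes leg 2 → 19:33 UTC.
Add 49 minutes layover in Perth → 20:22 UTC.
Add 9 hours and 17 minutes leg 3 → 05:39 UTC (Apr 11).
Dhaka is UTC+6:00, so local arrival = 05:39 + 6:00 = 11:39 on Apr 11.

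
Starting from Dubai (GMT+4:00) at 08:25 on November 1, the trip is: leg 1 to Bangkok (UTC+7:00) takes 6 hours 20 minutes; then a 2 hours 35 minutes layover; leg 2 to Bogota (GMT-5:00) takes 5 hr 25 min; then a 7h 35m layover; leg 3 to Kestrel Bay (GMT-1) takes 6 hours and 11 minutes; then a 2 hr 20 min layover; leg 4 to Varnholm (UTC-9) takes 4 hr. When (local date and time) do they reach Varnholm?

Convert departure to UTC: 08:25 − 4:00 = 04:25 UTC on Nov 1.
Add 6 hours and 20 minutes leg 1 → 10:45 UTC.
Add 2 hours 35 minutes layover in Bangkok → 13:20 UTC.
Add 5 hours 25 minutes leg 2 → 18:45 UTC.
Add 7 hours and 35 minutes layover in Bogota → 02:20 UTC (Nov 2).
Add 6 hours and 11 minutes leg 3 → 08:31 UTC.
Add 2 hours 20 minutes layover in Kestrel Bay → 10:51 UTC.
Add 4 hours leg 4 → 14:51 UTC.
Varnholm is UTC−9:00, so local arrival = 14:51 − 9:00 = 05:51 on Nov 2.

05:51 on November 2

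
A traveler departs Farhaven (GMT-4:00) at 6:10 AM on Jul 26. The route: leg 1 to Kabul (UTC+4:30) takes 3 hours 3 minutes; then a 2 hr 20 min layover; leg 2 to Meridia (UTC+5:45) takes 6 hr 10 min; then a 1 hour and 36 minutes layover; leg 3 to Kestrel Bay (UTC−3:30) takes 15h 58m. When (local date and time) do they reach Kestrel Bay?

11:47 AM on July 27

Convert departure to UTC: 6:10 AM + 4:00 = 10:10 AM UTC on Jul 26.
Add 3 hours 3 minutes leg 1 → 1:13 PM UTC.
Add 2 hours 20 minutes layover in Kabul → 3:33 PM UTC.
Add 6 hours and 10 minutes leg 2 → 9:43 PM UTC.
Add 1 hour and 36 minutes layover in Meridia → 11:19 PM UTC.
Add 15 hours and 58 minutes leg 3 → 3:17 PM UTC (Jul 27).
Kestrel Bay is UTC−3:30, so local arrival = 3:17 PM − 3:30 = 11:47 AM on Jul 27.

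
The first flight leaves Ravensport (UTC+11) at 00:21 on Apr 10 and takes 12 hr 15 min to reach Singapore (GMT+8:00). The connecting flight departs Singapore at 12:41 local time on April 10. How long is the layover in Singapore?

3 hours 5 minutes

Convert departure to UTC: 00:21 − 11:00 = 13:21 UTC on Apr 9.
Add 12 hours 15 minutes flight time → 01:36 UTC (Apr 10).
Singapore is UTC+8:00, so local arrival = 01:36 + 8:00 = 09:36 on Apr 10.
Layover = 12:41 − 09:36 = 3 hours 5 minutes.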